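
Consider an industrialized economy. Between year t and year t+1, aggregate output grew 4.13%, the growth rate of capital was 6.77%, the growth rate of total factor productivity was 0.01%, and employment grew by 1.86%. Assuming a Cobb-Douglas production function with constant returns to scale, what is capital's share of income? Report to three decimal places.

Capital's share of income is 0.460.

gY = gA + α·gK + (1−α)·gL, so gY − gA − gL = α(gK − gL).
4.13 − 0.01 − 1.86 = α × (6.77 − 1.86).
2.26 = 4.91 α, so α = 0.46029.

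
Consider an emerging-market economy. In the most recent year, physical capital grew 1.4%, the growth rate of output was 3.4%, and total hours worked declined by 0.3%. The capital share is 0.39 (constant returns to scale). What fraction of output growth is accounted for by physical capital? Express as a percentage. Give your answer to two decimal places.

Physical capital contributed 0.39 × 1.4 = 0.546 pp.
Share of growth = 0.546 / 3.4 × 100 = 16.0588%.

Physical capital accounted for 16.06% of growth.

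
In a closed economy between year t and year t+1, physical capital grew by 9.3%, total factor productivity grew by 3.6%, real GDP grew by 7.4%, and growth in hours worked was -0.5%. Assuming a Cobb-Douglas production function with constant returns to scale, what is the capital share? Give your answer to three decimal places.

gY = gA + α·gK + (1−α)·gL, so gY − gA − gL = α(gK − gL).
7.4 − 3.6 + 0.5 = α × (9.3 − (-0.5)).
4.3 = 9.8 α, so α = 0.43878.

0.439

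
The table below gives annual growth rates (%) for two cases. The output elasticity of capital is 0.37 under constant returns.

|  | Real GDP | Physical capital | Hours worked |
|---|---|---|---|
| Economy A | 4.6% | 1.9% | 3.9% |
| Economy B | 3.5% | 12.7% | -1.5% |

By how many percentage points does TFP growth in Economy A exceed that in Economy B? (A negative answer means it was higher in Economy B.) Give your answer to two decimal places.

1.69 percentage points

Labor's share = 1 − 0.37 = 0.63.
Economy A: TFP = 4.6 − 0.703 − 2.457 = 1.44%.
Economy B: TFP = 3.5 − 4.699 + 0.945 = -0.254%.
Difference = 1.44 − (-0.254) = 1.694 pp.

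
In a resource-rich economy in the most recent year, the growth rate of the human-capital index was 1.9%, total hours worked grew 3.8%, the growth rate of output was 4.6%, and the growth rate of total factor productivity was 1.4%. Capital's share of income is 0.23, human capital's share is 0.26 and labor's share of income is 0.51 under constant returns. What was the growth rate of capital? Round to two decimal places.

Capital growth was 3.34%.

Labor's share = 1 − 0.23 − 0.26 = 0.51.
gY = gA + 0.26×1.9 + 0.51×3.8 + 0.23×g.
0.23×g = 4.6 − 1.4 − 2.432 = 0.768.
g = 0.768 / 0.23 = 3.3391%.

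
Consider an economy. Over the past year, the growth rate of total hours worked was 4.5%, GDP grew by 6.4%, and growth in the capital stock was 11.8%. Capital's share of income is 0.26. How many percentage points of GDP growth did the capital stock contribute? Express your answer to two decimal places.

3.07

Contribution = share × growth = 0.26 × 11.8 = 3.068 pp.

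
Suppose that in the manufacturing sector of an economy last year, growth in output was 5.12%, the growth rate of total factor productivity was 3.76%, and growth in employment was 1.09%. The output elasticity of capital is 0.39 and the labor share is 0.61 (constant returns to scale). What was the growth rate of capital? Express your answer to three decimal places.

Labor's share = 1 − 0.39 = 0.61.
gY = gA + 0.61×1.09 + 0.39×g.
0.39×g = 5.12 − 3.76 − 0.6649 = 0.6951.
g = 0.6951 / 0.39 = 1.78231%.

1.782%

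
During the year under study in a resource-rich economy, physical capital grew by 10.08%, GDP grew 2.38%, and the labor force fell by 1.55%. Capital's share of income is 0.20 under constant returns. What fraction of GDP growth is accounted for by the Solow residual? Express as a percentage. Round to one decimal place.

67.4%

Labor's share = 1 − 0.2 = 0.8.
Physical capital: 0.2 × 10.08 = 2.016 pp.
The labor force: 0.8 × (-1.55) = -1.24 pp.
TFP growth = 2.38 − 0.776 = 1.604%.
TFP share of growth = 1.604 / 2.38 × 100 = 67.395%.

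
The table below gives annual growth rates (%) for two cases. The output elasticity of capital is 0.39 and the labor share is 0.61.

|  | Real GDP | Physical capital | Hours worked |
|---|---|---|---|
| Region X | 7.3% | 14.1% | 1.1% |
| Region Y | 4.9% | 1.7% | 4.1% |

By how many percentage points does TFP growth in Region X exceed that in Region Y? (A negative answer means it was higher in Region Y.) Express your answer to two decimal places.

Labor's share = 1 − 0.39 = 0.61.
Region X: TFP = 7.3 − 5.499 − 0.671 = 1.13%.
Region Y: TFP = 4.9 − 0.663 − 2.501 = 1.736%.
Difference = 1.13 − (1.736) = -0.606 pp.

-0.61 percentage points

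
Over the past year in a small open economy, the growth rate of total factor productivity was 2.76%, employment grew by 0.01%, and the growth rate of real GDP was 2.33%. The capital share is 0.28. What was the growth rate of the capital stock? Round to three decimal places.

Labor's share = 1 − 0.28 = 0.72.
gY = gA + 0.72×0.01 + 0.28×g.
0.28×g = 2.33 − 2.76 − 0.0072 = -0.4372.
g = -0.4372 / 0.28 = -1.56143%.

-1.561%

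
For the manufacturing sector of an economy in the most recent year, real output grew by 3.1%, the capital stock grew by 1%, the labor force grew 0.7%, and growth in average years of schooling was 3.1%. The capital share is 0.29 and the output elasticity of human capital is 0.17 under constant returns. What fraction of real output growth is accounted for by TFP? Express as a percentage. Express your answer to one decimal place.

Labor's share = 1 − 0.29 − 0.17 = 0.54.
The capital stock: 0.29 × 1 = 0.29 pp.
Average years of schooling: 0.17 × 3.1 = 0.527 pp.
The labor force: 0.54 × 0.7 = 0.378 pp.
TFP growth = 3.1 − 1.195 = 1.905%.
TFP share of growth = 1.905 / 3.1 × 100 = 61.452%.

TFP accounted for 61.5% of growth.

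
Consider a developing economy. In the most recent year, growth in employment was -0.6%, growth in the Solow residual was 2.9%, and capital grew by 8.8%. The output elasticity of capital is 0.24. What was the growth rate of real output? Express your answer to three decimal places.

Labor's share = 1 − 0.24 = 0.76.
Capital: 0.24 × 8.8 = 2.112 pp.
Employment: 0.76 × (-0.6) = -0.456 pp.
Output growth = 2.9 + 1.656 = 4.556%.

Real output grew 4.556%.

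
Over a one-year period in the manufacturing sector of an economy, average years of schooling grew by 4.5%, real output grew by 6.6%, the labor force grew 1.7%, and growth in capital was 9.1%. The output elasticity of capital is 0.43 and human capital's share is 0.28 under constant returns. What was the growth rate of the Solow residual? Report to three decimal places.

0.934%

Labor's share = 1 − 0.43 − 0.28 = 0.29.
Capital: 0.43 × 9.1 = 3.913 pp.
Average years of schooling: 0.28 × 4.5 = 1.26 pp.
The labor force: 0.29 × 1.7 = 0.493 pp.
TFP growth = 6.6 − 5.666 = 0.934%.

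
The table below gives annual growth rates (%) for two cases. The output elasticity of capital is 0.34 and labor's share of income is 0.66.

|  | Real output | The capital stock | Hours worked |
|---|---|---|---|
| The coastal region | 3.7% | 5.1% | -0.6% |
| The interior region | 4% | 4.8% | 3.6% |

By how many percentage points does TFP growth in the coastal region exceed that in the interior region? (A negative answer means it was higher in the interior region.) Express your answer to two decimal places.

Labor's share = 1 − 0.34 = 0.66.
The coastal region: TFP = 3.7 − 1.734 + 0.396 = 2.362%.
The interior region: TFP = 4 − 1.632 − 2.376 = -0.008%.
Difference = 2.362 − (-0.008) = 2.37 pp.

2.37 percentage points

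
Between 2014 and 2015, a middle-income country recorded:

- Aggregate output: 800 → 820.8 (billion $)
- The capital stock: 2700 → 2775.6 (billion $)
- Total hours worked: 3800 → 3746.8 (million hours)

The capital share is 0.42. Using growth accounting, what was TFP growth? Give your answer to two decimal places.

TFP grew 2.24%.

Aggregate output growth = (820.8 − 800) / 800 = 2.6%.
The capital stock growth = (2775.6 − 2700) / 2700 = 2.8%.
Total hours worked growth = (3746.8 − 3800) / 3800 = -1.4%.
Labor's share = 1 − 0.42 = 0.58.
The capital stock: 0.42 × 2.8 = 1.176 pp.
Total hours worked: 0.58 × (-1.4) = -0.812 pp.
TFP growth = 2.6 − 0.364 = 2.236%.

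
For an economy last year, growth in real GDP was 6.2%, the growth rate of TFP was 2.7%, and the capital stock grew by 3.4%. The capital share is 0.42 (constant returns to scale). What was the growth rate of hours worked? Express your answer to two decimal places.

Labor's share = 1 − 0.42 = 0.58.
gY = gA + 0.42×3.4 + 0.58×g.
0.58×g = 6.2 − 2.7 − 1.428 = 2.072.
g = 2.072 / 0.58 = 3.5724%.

Hours worked growth was 3.57%.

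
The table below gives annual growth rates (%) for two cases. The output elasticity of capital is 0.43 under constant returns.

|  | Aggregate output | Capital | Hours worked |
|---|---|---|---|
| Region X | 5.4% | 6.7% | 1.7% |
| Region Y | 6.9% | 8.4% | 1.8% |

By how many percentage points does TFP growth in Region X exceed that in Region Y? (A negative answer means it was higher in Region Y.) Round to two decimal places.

Labor's share = 1 − 0.43 = 0.57.
Region X: TFP = 5.4 − 2.881 − 0.969 = 1.55%.
Region Y: TFP = 6.9 − 3.612 − 1.026 = 2.262%.
Difference = 1.55 − (2.262) = -0.712 pp.

-0.71 percentage points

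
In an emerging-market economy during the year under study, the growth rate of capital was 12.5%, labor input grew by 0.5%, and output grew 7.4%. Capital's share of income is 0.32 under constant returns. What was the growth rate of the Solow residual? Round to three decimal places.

Labor's share = 1 − 0.32 = 0.68.
Capital: 0.32 × 12.5 = 4 pp.
Labor input: 0.68 × 0.5 = 0.34 pp.
TFP growth = 7.4 − 4.34 = 3.06%.

3.060%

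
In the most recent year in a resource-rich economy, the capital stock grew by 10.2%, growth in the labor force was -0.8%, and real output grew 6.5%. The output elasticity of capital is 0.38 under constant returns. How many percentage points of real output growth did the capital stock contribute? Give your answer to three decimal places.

Contribution = share × growth = 0.38 × 10.2 = 3.876 pp.

3.876 percentage points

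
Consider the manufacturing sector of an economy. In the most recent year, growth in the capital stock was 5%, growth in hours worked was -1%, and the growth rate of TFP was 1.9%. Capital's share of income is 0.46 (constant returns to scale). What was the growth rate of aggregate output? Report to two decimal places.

Aggregate output grew 3.66%.

Labor's share = 1 − 0.46 = 0.54.
The capital stock: 0.46 × 5 = 2.3 pp.
Hours worked: 0.54 × (-1) = -0.54 pp.
Output growth = 1.9 + 1.76 = 3.66%.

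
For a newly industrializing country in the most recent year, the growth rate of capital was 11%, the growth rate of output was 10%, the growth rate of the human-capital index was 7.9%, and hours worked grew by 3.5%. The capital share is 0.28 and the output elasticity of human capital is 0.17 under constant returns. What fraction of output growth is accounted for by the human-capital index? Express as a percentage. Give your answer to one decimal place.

The human-capital index contributed 0.17 × 7.9 = 1.343 pp.
Share of growth = 1.343 / 10 × 100 = 13.43%.

The human-capital index accounted for 13.4% of growth.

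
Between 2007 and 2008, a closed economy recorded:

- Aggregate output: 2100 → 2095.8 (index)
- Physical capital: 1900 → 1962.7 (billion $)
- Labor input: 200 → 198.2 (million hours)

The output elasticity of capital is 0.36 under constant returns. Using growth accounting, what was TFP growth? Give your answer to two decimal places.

Aggregate output growth = (2095.8 − 2100) / 2100 = -0.2%.
Physical capital growth = (1962.7 − 1900) / 1900 = 3.3%.
Labor input growth = (198.2 − 200) / 200 = -0.9%.
Labor's share = 1 − 0.36 = 0.64.
Physical capital: 0.36 × 3.3 = 1.188 pp.
Labor input: 0.64 × (-0.9) = -0.576 pp.
TFP growth = -0.2 − 0.612 = -0.812%.

-0.81%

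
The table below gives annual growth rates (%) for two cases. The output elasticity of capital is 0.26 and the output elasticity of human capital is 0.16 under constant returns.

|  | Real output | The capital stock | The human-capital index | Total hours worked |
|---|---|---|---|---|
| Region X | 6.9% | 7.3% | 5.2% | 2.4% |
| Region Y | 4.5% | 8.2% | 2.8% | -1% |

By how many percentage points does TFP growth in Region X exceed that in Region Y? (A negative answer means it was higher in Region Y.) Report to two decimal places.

Labor's share = 1 − 0.26 − 0.16 = 0.58.
Region X: TFP = 6.9 − 1.898 − 0.832 − 1.392 = 2.778%.
Region Y: TFP = 4.5 − 2.132 − 0.448 + 0.58 = 2.5%.
Difference = 2.778 − (2.5) = 0.278 pp.

0.28 percentage points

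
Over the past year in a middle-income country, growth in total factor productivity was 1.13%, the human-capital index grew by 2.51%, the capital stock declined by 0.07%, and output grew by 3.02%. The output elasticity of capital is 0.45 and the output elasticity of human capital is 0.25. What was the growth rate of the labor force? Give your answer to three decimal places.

Labor's share = 1 − 0.45 − 0.25 = 0.3.
gY = gA + 0.45×(-0.07) + 0.25×2.51 + 0.3×g.
0.3×g = 3.02 − 1.13 − 0.596 = 1.294.
g = 1.294 / 0.3 = 4.31333%.

4.313%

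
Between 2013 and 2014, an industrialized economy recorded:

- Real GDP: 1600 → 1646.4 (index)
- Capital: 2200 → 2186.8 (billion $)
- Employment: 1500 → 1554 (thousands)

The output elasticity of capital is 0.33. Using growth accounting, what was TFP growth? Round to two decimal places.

Real GDP growth = (1646.4 − 1600) / 1600 = 2.9%.
Capital growth = (2186.8 − 2200) / 2200 = -0.6%.
Employment growth = (1554 − 1500) / 1500 = 3.6%.
Labor's share = 1 − 0.33 = 0.67.
Capital: 0.33 × (-0.6) = -0.198 pp.
Employment: 0.67 × 3.6 = 2.412 pp.
TFP growth = 2.9 − 2.214 = 0.686%.

TFP grew 0.69%.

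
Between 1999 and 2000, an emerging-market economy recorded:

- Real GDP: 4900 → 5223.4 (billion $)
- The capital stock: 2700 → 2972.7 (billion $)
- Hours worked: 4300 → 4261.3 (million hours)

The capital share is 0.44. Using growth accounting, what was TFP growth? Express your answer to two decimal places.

TFP growth was 2.66%.

Real GDP growth = (5223.4 − 4900) / 4900 = 6.6%.
The capital stock growth = (2972.7 − 2700) / 2700 = 10.1%.
Hours worked growth = (4261.3 − 4300) / 4300 = -0.9%.
Labor's share = 1 − 0.44 = 0.56.
The capital stock: 0.44 × 10.1 = 4.444 pp.
Hours worked: 0.56 × (-0.9) = -0.504 pp.
TFP growth = 6.6 − 3.94 = 2.66%.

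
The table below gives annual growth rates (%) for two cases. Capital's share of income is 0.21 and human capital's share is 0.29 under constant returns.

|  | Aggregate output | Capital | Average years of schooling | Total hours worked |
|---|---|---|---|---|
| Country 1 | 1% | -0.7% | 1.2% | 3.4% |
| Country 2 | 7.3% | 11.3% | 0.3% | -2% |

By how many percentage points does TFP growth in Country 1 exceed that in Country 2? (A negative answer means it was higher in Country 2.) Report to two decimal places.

-6.74 percentage points

Labor's share = 1 − 0.21 − 0.29 = 0.5.
Country 1: TFP = 1 + 0.147 − 0.348 − 1.7 = -0.901%.
Country 2: TFP = 7.3 − 2.373 − 0.087 + 1 = 5.84%.
Difference = -0.901 − (5.84) = -6.741 pp.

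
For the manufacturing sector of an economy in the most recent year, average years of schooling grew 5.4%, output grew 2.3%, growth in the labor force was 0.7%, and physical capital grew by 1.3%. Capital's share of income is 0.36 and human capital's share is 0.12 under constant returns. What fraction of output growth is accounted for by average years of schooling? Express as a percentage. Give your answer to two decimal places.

Average years of schooling contributed 0.12 × 5.4 = 0.648 pp.
Share of growth = 0.648 / 2.3 × 100 = 28.1739%.

Average years of schooling accounted for 28.17% of growth.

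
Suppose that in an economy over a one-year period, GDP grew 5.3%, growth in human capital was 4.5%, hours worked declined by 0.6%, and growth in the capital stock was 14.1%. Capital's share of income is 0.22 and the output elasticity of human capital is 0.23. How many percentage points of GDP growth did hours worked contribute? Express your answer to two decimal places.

Labor's share = 1 − 0.22 − 0.23 = 0.55.
Contribution = share × growth = 0.55 × (-0.6) = -0.33 pp.

-0.33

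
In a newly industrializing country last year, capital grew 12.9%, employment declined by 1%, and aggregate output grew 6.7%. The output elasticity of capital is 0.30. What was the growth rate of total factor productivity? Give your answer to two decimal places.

3.53%

Labor's share = 1 − 0.3 = 0.7.
Capital: 0.3 × 12.9 = 3.87 pp.
Employment: 0.7 × (-1) = -0.7 pp.
TFP growth = 6.7 − 3.17 = 3.53%.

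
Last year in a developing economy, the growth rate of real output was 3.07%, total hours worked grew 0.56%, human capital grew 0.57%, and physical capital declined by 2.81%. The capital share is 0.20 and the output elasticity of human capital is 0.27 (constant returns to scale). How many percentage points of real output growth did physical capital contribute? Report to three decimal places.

Contribution = share × growth = 0.2 × (-2.81) = -0.562 pp.

-0.562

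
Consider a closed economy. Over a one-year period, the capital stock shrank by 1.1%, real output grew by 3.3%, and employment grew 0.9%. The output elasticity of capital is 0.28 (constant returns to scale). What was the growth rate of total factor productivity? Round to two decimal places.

2.96%

Labor's share = 1 − 0.28 = 0.72.
The capital stock: 0.28 × (-1.1) = -0.308 pp.
Employment: 0.72 × 0.9 = 0.648 pp.
TFP growth = 3.3 − 0.34 = 2.96%.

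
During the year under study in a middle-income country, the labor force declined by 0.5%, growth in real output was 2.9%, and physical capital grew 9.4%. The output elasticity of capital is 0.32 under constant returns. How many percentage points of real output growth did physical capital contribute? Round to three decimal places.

3.008

Contribution = share × growth = 0.32 × 9.4 = 3.008 pp.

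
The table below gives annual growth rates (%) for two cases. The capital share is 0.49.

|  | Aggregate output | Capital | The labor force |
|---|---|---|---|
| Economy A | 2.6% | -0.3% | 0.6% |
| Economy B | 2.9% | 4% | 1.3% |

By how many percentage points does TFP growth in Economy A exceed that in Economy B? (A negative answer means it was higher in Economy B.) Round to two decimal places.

2.16 percentage points

Labor's share = 1 − 0.49 = 0.51.
Economy A: TFP = 2.6 + 0.147 − 0.306 = 2.441%.
Economy B: TFP = 2.9 − 1.96 − 0.663 = 0.277%.
Difference = 2.441 − (0.277) = 2.164 pp.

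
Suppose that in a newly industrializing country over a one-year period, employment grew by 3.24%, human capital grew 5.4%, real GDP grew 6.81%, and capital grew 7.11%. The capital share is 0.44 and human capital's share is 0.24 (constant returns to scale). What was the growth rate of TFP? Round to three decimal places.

TFP grew 1.349%.

Labor's share = 1 − 0.44 − 0.24 = 0.32.
Capital: 0.44 × 7.11 = 3.1284 pp.
Human capital: 0.24 × 5.4 = 1.296 pp.
Employment: 0.32 × 3.24 = 1.0368 pp.
TFP growth = 6.81 − 5.4612 = 1.3488%.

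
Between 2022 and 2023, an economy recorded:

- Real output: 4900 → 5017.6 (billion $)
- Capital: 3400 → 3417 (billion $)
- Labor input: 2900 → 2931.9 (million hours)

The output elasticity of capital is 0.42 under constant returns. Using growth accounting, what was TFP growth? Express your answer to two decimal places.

TFP growth was 1.55%.

Real output growth = (5017.6 − 4900) / 4900 = 2.4%.
Capital growth = (3417 − 3400) / 3400 = 0.5%.
Labor input growth = (2931.9 − 2900) / 2900 = 1.1%.
Labor's share = 1 − 0.42 = 0.58.
Capital: 0.42 × 0.5 = 0.21 pp.
Labor input: 0.58 × 1.1 = 0.638 pp.
TFP growth = 2.4 − 0.848 = 1.552%.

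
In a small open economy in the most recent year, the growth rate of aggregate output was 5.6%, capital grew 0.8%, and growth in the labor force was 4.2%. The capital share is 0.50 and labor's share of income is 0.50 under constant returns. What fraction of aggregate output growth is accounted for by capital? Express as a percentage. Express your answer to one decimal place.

7.1%

Capital contributed 0.5 × 0.8 = 0.4 pp.
Share of growth = 0.4 / 5.6 × 100 = 7.143%.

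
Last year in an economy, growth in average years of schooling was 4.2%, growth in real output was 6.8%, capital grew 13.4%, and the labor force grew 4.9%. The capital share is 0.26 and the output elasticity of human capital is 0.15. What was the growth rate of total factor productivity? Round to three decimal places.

Labor's share = 1 − 0.26 − 0.15 = 0.59.
Capital: 0.26 × 13.4 = 3.484 pp.
Average years of schooling: 0.15 × 4.2 = 0.63 pp.
The labor force: 0.59 × 4.9 = 2.891 pp.
TFP growth = 6.8 − 7.005 = -0.205%.

-0.205%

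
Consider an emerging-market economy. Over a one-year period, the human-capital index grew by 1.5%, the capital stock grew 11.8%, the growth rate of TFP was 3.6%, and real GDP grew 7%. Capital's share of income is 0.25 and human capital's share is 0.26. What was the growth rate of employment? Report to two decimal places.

Labor's share = 1 − 0.25 − 0.26 = 0.49.
gY = gA + 0.25×11.8 + 0.26×1.5 + 0.49×g.
0.49×g = 7 − 3.6 − 3.34 = 0.06.
g = 0.06 / 0.49 = 0.1224%.

0.12%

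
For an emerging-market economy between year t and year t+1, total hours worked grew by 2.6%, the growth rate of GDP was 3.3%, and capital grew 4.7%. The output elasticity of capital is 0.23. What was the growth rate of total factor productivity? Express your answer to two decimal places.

Labor's share = 1 − 0.23 = 0.77.
Capital: 0.23 × 4.7 = 1.081 pp.
Total hours worked: 0.77 × 2.6 = 2.002 pp.
TFP growth = 3.3 − 3.083 = 0.217%.

0.22%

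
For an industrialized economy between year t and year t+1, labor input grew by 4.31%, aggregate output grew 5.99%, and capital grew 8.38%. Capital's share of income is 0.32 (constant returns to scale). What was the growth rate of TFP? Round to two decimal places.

Labor's share = 1 − 0.32 = 0.68.
Capital: 0.32 × 8.38 = 2.6816 pp.
Labor input: 0.68 × 4.31 = 2.9308 pp.
TFP growth = 5.99 − 5.6124 = 0.3776%.

0.38%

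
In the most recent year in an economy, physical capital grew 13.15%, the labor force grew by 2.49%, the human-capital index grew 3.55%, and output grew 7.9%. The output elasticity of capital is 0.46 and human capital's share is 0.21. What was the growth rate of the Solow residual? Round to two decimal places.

Labor's share = 1 − 0.46 − 0.21 = 0.33.
Physical capital: 0.46 × 13.15 = 6.049 pp.
The human-capital index: 0.21 × 3.55 = 0.7455 pp.
The labor force: 0.33 × 2.49 = 0.8217 pp.
TFP growth = 7.9 − 7.6162 = 0.2838%.

0.28%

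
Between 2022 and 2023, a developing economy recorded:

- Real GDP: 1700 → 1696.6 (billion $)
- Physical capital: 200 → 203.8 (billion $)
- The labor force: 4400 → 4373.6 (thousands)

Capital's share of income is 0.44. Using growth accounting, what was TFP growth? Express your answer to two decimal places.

Real GDP growth = (1696.6 − 1700) / 1700 = -0.2%.
Physical capital growth = (203.8 − 200) / 200 = 1.9%.
The labor force growth = (4373.6 − 4400) / 4400 = -0.6%.
Labor's share = 1 − 0.44 = 0.56.
Physical capital: 0.44 × 1.9 = 0.836 pp.
The labor force: 0.56 × (-0.6) = -0.336 pp.
TFP growth = -0.2 − 0.5 = -0.7%.

-0.70%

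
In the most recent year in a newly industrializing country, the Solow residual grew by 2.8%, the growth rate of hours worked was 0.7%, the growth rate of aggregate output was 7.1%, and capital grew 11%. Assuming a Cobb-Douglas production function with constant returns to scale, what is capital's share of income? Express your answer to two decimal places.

gY = gA + α·gK + (1−α)·gL, so gY − gA − gL = α(gK − gL).
7.1 − 2.8 − 0.7 = α × (11 − 0.7).
3.6 = 10.3 α, so α = 0.3495.

Capital's share of income is 0.35.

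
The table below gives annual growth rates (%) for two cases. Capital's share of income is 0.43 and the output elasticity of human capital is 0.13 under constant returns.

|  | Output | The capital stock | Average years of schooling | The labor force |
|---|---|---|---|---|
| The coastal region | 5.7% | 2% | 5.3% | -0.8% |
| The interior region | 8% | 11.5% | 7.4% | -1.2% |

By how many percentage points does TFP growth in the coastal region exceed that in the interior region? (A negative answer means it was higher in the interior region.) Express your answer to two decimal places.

Labor's share = 1 − 0.43 − 0.13 = 0.44.
The coastal region: TFP = 5.7 − 0.86 − 0.689 + 0.352 = 4.503%.
The interior region: TFP = 8 − 4.945 − 0.962 + 0.528 = 2.621%.
Difference = 4.503 − (2.621) = 1.882 pp.

1.88 percentage points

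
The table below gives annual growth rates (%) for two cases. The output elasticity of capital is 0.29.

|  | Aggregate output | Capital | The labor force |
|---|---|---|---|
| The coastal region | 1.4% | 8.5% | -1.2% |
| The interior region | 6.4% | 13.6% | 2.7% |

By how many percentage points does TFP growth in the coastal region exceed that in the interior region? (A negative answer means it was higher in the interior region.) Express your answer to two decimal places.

-0.75 percentage points

Labor's share = 1 − 0.29 = 0.71.
The coastal region: TFP = 1.4 − 2.465 + 0.852 = -0.213%.
The interior region: TFP = 6.4 − 3.944 − 1.917 = 0.539%.
Difference = -0.213 − (0.539) = -0.752 pp.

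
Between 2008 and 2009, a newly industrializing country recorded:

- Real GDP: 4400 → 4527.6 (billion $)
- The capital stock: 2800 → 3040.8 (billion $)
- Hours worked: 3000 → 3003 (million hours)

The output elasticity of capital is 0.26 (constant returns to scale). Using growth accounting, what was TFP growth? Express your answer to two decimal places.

Real GDP growth = (4527.6 − 4400) / 4400 = 2.9%.
The capital stock growth = (3040.8 − 2800) / 2800 = 8.6%.
Hours worked growth = (3003 − 3000) / 3000 = 0.1%.
Labor's share = 1 − 0.26 = 0.74.
The capital stock: 0.26 × 8.6 = 2.236 pp.
Hours worked: 0.74 × 0.1 = 0.074 pp.
TFP growth = 2.9 − 2.31 = 0.59%.

0.59%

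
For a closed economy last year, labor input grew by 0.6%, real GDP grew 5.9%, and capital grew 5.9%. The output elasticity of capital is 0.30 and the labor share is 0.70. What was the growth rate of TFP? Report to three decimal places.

Labor's share = 1 − 0.3 = 0.7.
Capital: 0.3 × 5.9 = 1.77 pp.
Labor input: 0.7 × 0.6 = 0.42 pp.
TFP growth = 5.9 − 2.19 = 3.71%.

3.710%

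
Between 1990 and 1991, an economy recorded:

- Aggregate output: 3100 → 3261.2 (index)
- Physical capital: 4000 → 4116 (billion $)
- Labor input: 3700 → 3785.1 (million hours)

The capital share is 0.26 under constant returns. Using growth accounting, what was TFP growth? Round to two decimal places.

Aggregate output growth = (3261.2 − 3100) / 3100 = 5.2%.
Physical capital growth = (4116 − 4000) / 4000 = 2.9%.
Labor input growth = (3785.1 − 3700) / 3700 = 2.3%.
Labor's share = 1 − 0.26 = 0.74.
Physical capital: 0.26 × 2.9 = 0.754 pp.
Labor input: 0.74 × 2.3 = 1.702 pp.
TFP growth = 5.2 − 2.456 = 2.744%.

2.74%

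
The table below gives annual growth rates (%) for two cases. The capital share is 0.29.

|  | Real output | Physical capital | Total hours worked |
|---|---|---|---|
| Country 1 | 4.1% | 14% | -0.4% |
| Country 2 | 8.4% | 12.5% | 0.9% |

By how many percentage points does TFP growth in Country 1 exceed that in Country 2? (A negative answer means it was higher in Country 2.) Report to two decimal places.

-3.81 percentage points

Labor's share = 1 − 0.29 = 0.71.
Country 1: TFP = 4.1 − 4.06 + 0.284 = 0.324%.
Country 2: TFP = 8.4 − 3.625 − 0.639 = 4.136%.
Difference = 0.324 − (4.136) = -3.812 pp.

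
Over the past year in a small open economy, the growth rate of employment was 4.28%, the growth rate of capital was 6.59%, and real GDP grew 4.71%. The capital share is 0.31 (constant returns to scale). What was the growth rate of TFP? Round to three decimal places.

-0.286%

Labor's share = 1 − 0.31 = 0.69.
Capital: 0.31 × 6.59 = 2.0429 pp.
Employment: 0.69 × 4.28 = 2.9532 pp.
TFP growth = 4.71 − 4.9961 = -0.2861%.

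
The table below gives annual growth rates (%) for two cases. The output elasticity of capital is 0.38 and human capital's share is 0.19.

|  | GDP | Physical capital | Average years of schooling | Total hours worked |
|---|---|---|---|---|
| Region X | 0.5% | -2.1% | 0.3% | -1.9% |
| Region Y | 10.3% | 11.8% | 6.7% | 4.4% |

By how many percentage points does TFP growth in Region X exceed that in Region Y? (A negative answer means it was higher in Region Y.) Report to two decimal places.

Labor's share = 1 − 0.38 − 0.19 = 0.43.
Region X: TFP = 0.5 + 0.798 − 0.057 + 0.817 = 2.058%.
Region Y: TFP = 10.3 − 4.484 − 1.273 − 1.892 = 2.651%.
Difference = 2.058 − (2.651) = -0.593 pp.

-0.59 percentage points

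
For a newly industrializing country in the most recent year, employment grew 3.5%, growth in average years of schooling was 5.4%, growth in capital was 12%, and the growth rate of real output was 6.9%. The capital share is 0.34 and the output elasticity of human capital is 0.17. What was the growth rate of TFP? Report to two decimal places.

Labor's share = 1 − 0.34 − 0.17 = 0.49.
Capital: 0.34 × 12 = 4.08 pp.
Average years of schooling: 0.17 × 5.4 = 0.918 pp.
Employment: 0.49 × 3.5 = 1.715 pp.
TFP growth = 6.9 − 6.713 = 0.187%.

0.19%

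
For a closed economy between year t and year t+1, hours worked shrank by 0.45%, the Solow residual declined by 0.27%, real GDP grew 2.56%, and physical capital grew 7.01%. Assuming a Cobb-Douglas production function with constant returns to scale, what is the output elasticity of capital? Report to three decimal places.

α = 0.440

gY = gA + α·gK + (1−α)·gL, so gY − gA − gL = α(gK − gL).
2.56 + 0.27 + 0.45 = α × (7.01 − (-0.45)).
3.28 = 7.46 α, so α = 0.43968.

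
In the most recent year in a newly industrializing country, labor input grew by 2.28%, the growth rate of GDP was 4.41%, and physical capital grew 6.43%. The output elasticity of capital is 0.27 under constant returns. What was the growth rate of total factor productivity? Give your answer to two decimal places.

Labor's share = 1 − 0.27 = 0.73.
Physical capital: 0.27 × 6.43 = 1.7361 pp.
Labor input: 0.73 × 2.28 = 1.6644 pp.
TFP growth = 4.41 − 3.4005 = 1.0095%.

1.01%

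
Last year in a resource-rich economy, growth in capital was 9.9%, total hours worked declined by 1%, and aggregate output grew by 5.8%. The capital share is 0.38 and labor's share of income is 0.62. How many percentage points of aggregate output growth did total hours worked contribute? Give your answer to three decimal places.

-0.620

Labor's share = 1 − 0.38 = 0.62.
Contribution = share × growth = 0.62 × (-1) = -0.62 pp.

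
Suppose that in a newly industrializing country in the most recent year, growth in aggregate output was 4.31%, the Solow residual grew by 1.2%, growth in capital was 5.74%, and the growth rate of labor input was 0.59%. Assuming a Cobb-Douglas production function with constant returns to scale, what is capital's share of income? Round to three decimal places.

gY = gA + α·gK + (1−α)·gL, so gY − gA − gL = α(gK − gL).
4.31 − 1.2 − 0.59 = α × (5.74 − 0.59).
2.52 = 5.15 α, so α = 0.48932.

α = 0.489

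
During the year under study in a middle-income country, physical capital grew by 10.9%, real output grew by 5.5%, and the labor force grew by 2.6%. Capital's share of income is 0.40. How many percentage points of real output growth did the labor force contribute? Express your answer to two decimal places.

1.56 pp

Labor's share = 1 − 0.4 = 0.6.
Contribution = share × growth = 0.6 × 2.6 = 1.56 pp.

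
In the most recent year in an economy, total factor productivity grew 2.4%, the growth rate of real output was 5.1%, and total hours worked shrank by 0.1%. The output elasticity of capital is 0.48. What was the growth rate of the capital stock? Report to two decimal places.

5.73%

Labor's share = 1 − 0.48 = 0.52.
gY = gA + 0.52×(-0.1) + 0.48×g.
0.48×g = 5.1 − 2.4 + 0.052 = 2.752.
g = 2.752 / 0.48 = 5.7333%.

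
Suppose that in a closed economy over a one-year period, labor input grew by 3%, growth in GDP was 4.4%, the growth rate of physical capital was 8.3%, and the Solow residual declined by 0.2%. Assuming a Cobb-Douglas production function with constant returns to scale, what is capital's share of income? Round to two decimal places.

gY = gA + α·gK + (1−α)·gL, so gY − gA − gL = α(gK − gL).
4.4 + 0.2 − 3 = α × (8.3 − 3).
1.6 = 5.3 α, so α = 0.3019.

α = 0.30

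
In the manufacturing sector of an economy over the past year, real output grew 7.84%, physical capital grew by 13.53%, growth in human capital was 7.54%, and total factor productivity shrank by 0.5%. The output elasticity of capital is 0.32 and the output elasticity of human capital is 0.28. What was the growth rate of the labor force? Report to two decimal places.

4.75%

Labor's share = 1 − 0.32 − 0.28 = 0.4.
gY = gA + 0.32×13.53 + 0.28×7.54 + 0.4×g.
0.4×g = 7.84 + 0.5 − 6.4408 = 1.8992.
g = 1.8992 / 0.4 = 4.748%.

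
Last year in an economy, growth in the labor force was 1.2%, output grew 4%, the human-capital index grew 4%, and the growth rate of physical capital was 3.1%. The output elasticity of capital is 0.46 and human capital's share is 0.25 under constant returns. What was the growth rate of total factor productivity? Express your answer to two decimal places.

Labor's share = 1 − 0.46 − 0.25 = 0.29.
Physical capital: 0.46 × 3.1 = 1.426 pp.
The human-capital index: 0.25 × 4 = 1 pp.
The labor force: 0.29 × 1.2 = 0.348 pp.
TFP growth = 4 − 2.774 = 1.226%.

1.23%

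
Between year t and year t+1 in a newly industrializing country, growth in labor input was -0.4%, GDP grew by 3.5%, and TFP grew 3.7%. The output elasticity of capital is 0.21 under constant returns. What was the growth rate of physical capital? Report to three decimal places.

Labor's share = 1 − 0.21 = 0.79.
gY = gA + 0.79×(-0.4) + 0.21×g.
0.21×g = 3.5 − 3.7 + 0.316 = 0.116.
g = 0.116 / 0.21 = 0.55238%.

Physical capital grew 0.552%.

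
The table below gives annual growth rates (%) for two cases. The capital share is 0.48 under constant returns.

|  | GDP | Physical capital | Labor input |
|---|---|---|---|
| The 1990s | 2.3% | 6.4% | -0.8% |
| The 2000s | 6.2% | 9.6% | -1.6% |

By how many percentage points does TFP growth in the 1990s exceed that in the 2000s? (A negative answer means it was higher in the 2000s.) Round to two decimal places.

Labor's share = 1 − 0.48 = 0.52.
The 1990s: TFP = 2.3 − 3.072 + 0.416 = -0.356%.
The 2000s: TFP = 6.2 − 4.608 + 0.832 = 2.424%.
Difference = -0.356 − (2.424) = -2.78 pp.

-2.78 percentage points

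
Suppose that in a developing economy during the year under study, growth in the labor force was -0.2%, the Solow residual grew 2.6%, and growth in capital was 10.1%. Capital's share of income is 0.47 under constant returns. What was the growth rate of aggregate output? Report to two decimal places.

Aggregate output growth was 7.24%.

Labor's share = 1 − 0.47 = 0.53.
Capital: 0.47 × 10.1 = 4.747 pp.
The labor force: 0.53 × (-0.2) = -0.106 pp.
Output growth = 2.6 + 4.641 = 7.241%.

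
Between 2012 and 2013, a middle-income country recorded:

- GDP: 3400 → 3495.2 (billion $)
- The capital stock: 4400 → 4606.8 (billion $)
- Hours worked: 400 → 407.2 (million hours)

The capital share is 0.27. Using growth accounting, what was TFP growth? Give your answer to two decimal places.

GDP growth = (3495.2 − 3400) / 3400 = 2.8%.
The capital stock growth = (4606.8 − 4400) / 4400 = 4.7%.
Hours worked growth = (407.2 − 400) / 400 = 1.8%.
Labor's share = 1 − 0.27 = 0.73.
The capital stock: 0.27 × 4.7 = 1.269 pp.
Hours worked: 0.73 × 1.8 = 1.314 pp.
TFP growth = 2.8 − 2.583 = 0.217%.

0.22%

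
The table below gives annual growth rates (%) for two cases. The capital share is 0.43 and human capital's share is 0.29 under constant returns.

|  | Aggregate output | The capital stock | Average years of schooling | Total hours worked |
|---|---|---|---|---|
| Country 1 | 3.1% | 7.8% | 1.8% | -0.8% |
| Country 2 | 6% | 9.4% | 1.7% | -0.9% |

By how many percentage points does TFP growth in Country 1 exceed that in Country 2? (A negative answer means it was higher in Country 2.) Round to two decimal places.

-2.27 percentage points

Labor's share = 1 − 0.43 − 0.29 = 0.28.
Country 1: TFP = 3.1 − 3.354 − 0.522 + 0.224 = -0.552%.
Country 2: TFP = 6 − 4.042 − 0.493 + 0.252 = 1.717%.
Difference = -0.552 − (1.717) = -2.269 pp.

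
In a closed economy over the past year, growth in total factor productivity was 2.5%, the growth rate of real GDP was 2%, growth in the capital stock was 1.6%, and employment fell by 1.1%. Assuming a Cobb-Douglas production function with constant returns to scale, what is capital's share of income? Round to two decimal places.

gY = gA + α·gK + (1−α)·gL, so gY − gA − gL = α(gK − gL).
2 − 2.5 + 1.1 = α × (1.6 − (-1.1)).
0.6 = 2.7 α, so α = 0.2222.

α = 0.22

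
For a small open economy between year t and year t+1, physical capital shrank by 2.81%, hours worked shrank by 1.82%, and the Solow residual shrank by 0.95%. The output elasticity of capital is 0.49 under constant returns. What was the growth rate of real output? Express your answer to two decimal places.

Labor's share = 1 − 0.49 = 0.51.
Physical capital: 0.49 × (-2.81) = -1.3769 pp.
Hours worked: 0.51 × (-1.82) = -0.9282 pp.
Output growth = -0.95 + (-2.3051) = -3.2551%.

-3.26%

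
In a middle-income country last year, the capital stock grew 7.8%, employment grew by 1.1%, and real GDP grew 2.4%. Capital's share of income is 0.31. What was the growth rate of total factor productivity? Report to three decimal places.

-0.777%

Labor's share = 1 − 0.31 = 0.69.
The capital stock: 0.31 × 7.8 = 2.418 pp.
Employment: 0.69 × 1.1 = 0.759 pp.
TFP growth = 2.4 − 3.177 = -0.777%.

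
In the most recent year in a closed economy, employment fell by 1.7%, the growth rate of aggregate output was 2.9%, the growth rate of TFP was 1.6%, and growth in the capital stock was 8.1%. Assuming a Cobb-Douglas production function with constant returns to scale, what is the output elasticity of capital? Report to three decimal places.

α = 0.306

gY = gA + α·gK + (1−α)·gL, so gY − gA − gL = α(gK − gL).
2.9 − 1.6 + 1.7 = α × (8.1 − (-1.7)).
3 = 9.8 α, so α = 0.30612.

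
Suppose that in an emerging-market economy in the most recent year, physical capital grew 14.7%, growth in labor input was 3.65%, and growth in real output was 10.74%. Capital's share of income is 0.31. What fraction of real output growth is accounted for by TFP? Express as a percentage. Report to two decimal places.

TFP accounted for 34.12% of growth.

Labor's share = 1 − 0.31 = 0.69.
Physical capital: 0.31 × 14.7 = 4.557 pp.
Labor input: 0.69 × 3.65 = 2.5185 pp.
TFP growth = 10.74 − 7.0755 = 3.6645%.
TFP share of growth = 3.6645 / 10.74 × 100 = 34.1201%.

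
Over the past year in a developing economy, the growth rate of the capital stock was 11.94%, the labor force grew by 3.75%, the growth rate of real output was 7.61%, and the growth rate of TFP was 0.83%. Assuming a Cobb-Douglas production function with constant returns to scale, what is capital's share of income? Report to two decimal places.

Capital's share of income is 0.37.

gY = gA + α·gK + (1−α)·gL, so gY − gA − gL = α(gK − gL).
7.61 − 0.83 − 3.75 = α × (11.94 − 3.75).
3.03 = 8.19 α, so α = 0.37.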